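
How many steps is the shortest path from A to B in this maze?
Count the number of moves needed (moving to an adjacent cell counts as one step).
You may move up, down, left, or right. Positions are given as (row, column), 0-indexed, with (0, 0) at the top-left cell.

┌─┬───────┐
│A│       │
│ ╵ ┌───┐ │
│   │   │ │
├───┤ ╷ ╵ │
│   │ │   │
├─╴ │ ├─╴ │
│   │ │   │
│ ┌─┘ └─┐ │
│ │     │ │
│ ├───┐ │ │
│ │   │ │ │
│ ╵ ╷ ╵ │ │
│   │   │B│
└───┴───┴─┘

Using BFS to find shortest path:
Start: (0, 0), End: (6, 4)
Path found:
(0,0) → (1,0) → (1,1) → (0,1) → (0,2) → (0,3) → (0,4) → (1,4) → (2,4) → (3,4) → (4,4) → (5,4) → (6,4)
Number of steps: 12

Solution:

┌─┬───────┐
│A│↱ → → ↓│
│ ╵ ┌───┐ │
│↳ ↑│   │↓│
├───┤ ╷ ╵ │
│   │ │  ↓│
├─╴ │ ├─╴ │
│   │ │  ↓│
│ ┌─┘ └─┐ │
│ │     │↓│
│ ├───┐ │ │
│ │   │ │↓│
│ ╵ ╷ ╵ │ │
│   │   │B│
└───┴───┴─┘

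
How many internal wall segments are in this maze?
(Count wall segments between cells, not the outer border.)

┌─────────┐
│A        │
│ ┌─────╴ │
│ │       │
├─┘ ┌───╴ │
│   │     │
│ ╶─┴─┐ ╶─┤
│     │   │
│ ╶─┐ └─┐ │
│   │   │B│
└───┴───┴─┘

Counting internal wall segments:
Total internal walls: 16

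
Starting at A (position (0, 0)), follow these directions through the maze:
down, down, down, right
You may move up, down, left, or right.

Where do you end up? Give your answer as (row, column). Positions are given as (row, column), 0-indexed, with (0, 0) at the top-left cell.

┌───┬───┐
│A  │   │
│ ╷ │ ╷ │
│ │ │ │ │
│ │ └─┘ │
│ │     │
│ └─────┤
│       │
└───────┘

Following directions step by step:
Start: (0, 0)
  down: (0, 0) → (1, 0)
  down: (1, 0) → (2, 0)
  down: (2, 0) → (3, 0)
  right: (3, 0) → (3, 1)
Final position: (3, 1)

Path taken:

┌───┬───┐
│A  │   │
│ ╷ │ ╷ │
│↓│ │ │ │
│ │ └─┘ │
│↓│     │
│ └─────┤
│↳ B    │
└───────┘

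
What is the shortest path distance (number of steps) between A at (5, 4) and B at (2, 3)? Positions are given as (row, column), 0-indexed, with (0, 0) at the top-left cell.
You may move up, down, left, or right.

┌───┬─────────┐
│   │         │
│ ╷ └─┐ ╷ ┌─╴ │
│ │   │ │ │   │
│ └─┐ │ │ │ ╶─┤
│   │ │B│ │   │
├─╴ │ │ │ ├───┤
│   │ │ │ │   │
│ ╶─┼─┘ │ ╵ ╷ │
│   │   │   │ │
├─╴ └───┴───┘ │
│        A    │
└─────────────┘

Finding path from (5, 4) to (2, 3):
Path: (5,4) → (5,5) → (5,6) → (4,6) → (3,6) → (3,5) → (4,5) → (4,4) → (3,4) → (2,4) → (1,4) → (0,4) → (0,3) → (1,3) → (2,3)
Distance: 14 steps

Solution:

┌───┬─────────┐
│   │  ↓ ↰    │
│ ╷ └─┐ ╷ ┌─╴ │
│ │   │↓│↑│   │
│ └─┐ │ │ │ ╶─┤
│   │ │B│↑│   │
├─╴ │ │ │ ├───┤
│   │ │ │↑│↓ ↰│
│ ╶─┼─┘ │ ╵ ╷ │
│   │   │↑ ↲│↑│
├─╴ └───┴───┘ │
│        A → ↑│
└─────────────┘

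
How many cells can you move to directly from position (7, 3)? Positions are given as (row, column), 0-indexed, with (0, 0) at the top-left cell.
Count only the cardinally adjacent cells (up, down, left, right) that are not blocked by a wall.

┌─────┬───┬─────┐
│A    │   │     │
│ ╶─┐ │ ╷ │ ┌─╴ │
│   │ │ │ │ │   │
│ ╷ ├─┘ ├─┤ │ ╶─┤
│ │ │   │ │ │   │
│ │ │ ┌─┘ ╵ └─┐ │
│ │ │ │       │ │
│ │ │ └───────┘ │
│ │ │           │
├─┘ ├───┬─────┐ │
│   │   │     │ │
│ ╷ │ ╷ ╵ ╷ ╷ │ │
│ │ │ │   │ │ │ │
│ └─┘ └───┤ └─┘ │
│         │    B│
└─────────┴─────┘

Checking passable neighbors of (7, 3):
Neighbors: (7, 2), (7, 4)
Count: 2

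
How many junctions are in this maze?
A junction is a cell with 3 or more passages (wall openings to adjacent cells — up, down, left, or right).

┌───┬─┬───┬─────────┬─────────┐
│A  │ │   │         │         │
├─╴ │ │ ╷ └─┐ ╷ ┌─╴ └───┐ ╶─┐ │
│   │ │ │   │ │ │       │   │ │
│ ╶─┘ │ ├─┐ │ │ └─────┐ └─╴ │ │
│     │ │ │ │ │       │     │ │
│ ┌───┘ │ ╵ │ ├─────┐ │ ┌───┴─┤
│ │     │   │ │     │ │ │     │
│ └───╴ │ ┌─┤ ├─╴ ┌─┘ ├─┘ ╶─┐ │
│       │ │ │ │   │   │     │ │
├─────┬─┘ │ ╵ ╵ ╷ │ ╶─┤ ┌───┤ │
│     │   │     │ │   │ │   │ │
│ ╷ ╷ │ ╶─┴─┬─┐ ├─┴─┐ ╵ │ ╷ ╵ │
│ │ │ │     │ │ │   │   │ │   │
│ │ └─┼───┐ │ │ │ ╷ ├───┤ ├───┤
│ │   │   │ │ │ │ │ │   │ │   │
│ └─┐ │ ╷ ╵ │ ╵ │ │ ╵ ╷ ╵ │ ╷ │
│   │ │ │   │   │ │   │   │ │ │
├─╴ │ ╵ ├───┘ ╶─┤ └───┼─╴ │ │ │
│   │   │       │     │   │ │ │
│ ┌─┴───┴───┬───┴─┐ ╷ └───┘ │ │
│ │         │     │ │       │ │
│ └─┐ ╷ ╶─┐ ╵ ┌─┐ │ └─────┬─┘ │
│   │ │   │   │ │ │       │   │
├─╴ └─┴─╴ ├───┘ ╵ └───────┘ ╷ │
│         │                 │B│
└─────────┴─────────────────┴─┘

Checking each cell for number of passages:

Junctions found (3+ passages):
  (0, 6): 3 passages
  (0, 7): 3 passages
  (0, 12): 3 passages
  (1, 9): 3 passages
  (2, 0): 3 passages
  (2, 11): 3 passages
  (3, 3): 3 passages
  (3, 4): 3 passages
  (3, 8): 3 passages
  (4, 8): 3 passages
  (4, 12): 3 passages
  (5, 1): 3 passages
  (5, 6): 3 passages
  (5, 7): 3 passages
  (8, 6): 3 passages
  (8, 12): 3 passages
  (9, 6): 3 passages
  (9, 9): 3 passages
  (10, 2): 3 passages
  (10, 3): 3 passages
  (11, 14): 3 passages
  (12, 1): 3 passages
  (12, 7): 3 passages
  (12, 8): 3 passages
Total junctions: 24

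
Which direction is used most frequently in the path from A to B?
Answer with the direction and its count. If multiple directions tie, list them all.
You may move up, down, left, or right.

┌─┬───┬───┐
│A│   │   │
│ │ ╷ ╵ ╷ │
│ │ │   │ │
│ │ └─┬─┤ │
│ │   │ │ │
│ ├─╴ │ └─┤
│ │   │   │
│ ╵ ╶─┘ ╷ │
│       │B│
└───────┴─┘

Directions: down, down, down, down, right, right, right, up, right, down
Counts: {'down': 5, 'right': 4, 'up': 1}
Most common: down (5 times)

Solution:

┌─┬───┬───┐
│A│   │   │
│ │ ╷ ╵ ╷ │
│↓│ │   │ │
│ │ └─┬─┤ │
│↓│   │ │ │
│ ├─╴ │ └─┤
│↓│   │↱ ↓│
│ ╵ ╶─┘ ╷ │
│↳ → → ↑│B│
└───────┴─┘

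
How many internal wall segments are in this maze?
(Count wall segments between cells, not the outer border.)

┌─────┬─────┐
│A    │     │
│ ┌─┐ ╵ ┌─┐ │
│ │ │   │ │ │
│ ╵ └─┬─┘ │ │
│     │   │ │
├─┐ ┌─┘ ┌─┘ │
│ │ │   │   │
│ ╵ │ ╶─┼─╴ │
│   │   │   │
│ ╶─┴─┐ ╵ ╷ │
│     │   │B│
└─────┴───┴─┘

Counting internal wall segments:
Total internal walls: 25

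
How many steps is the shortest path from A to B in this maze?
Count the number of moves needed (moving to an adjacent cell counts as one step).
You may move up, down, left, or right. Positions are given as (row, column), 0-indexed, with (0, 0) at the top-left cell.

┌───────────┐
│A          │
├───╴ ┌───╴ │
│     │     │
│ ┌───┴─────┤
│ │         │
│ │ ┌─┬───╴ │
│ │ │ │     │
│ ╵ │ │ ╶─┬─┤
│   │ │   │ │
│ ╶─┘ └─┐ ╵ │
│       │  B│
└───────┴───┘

Using BFS to find shortest path:
Start: (0, 0), End: (5, 5)
Path found:
(0,0) → (0,1) → (0,2) → (1,2) → (1,1) → (1,0) → (2,0) → (3,0) → (4,0) → (4,1) → (3,1) → (2,1) → (2,2) → (2,3) → (2,4) → (2,5) → (3,5) → (3,4) → (3,3) → (4,3) → (4,4) → (5,4) → (5,5)
Number of steps: 22

Solution:

┌───────────┐
│A → ↓      │
├───╴ ┌───╴ │
│↓ ← ↲│     │
│ ┌───┴─────┤
│↓│↱ → → → ↓│
│ │ ┌─┬───╴ │
│↓│↑│ │↓ ← ↲│
│ ╵ │ │ ╶─┬─┤
│↳ ↑│ │↳ ↓│ │
│ ╶─┘ └─┐ ╵ │
│       │↳ B│
└───────┴───┘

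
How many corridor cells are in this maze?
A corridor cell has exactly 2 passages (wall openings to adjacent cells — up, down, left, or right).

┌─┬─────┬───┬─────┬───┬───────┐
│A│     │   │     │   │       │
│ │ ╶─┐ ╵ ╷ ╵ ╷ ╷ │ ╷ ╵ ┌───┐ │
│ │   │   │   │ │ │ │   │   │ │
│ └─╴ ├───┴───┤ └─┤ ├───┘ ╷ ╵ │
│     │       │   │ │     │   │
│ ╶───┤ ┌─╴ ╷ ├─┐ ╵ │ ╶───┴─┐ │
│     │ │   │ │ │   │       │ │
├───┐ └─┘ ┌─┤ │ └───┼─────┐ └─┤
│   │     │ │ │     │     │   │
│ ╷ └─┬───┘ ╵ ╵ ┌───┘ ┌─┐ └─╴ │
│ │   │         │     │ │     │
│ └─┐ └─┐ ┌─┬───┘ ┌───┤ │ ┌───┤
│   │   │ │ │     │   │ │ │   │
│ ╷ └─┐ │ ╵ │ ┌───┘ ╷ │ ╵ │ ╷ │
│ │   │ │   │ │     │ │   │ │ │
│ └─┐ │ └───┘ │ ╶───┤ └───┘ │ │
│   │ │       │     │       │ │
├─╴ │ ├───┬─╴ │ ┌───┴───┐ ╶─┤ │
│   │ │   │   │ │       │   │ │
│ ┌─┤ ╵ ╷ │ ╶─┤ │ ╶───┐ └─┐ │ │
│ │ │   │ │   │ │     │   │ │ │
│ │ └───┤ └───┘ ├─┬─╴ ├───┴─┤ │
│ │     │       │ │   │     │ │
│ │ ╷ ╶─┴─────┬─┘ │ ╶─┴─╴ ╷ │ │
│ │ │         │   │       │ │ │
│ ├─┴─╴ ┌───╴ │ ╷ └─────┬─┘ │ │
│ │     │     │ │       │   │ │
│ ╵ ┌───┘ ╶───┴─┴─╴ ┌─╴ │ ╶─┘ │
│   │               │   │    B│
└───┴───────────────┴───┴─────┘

Counting cells with exactly 2 passages:
Total corridor cells: 183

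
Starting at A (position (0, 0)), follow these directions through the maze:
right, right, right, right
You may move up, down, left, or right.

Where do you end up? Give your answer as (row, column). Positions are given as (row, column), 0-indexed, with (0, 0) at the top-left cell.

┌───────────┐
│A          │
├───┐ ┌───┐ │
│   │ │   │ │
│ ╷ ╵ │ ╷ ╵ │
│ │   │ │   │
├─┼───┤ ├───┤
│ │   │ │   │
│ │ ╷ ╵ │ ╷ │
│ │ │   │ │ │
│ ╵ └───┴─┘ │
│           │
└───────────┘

Following directions step by step:
Start: (0, 0)
  right: (0, 0) → (0, 1)
  right: (0, 1) → (0, 2)
  right: (0, 2) → (0, 3)
  right: (0, 3) → (0, 4)
Final position: (0, 4)

Path taken:

┌───────────┐
│A → → → B  │
├───┐ ┌───┐ │
│   │ │   │ │
│ ╷ ╵ │ ╷ ╵ │
│ │   │ │   │
├─┼───┤ ├───┤
│ │   │ │   │
│ │ ╷ ╵ │ ╷ │
│ │ │   │ │ │
│ ╵ └───┴─┘ │
│           │
└───────────┘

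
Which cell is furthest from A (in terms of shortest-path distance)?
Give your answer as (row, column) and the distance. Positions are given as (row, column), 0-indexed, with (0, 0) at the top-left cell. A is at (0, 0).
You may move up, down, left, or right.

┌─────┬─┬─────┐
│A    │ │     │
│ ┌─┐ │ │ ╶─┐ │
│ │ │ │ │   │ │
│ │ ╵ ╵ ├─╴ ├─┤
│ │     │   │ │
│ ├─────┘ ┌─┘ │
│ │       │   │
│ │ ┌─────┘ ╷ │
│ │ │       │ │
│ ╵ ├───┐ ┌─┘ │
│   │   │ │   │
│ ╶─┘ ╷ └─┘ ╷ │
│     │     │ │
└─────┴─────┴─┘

Computing BFS distances from A to all cells:
Furthest cell: (4, 2)
Distance: 22 steps

Path from A to the furthest cell:

┌─────┬─┬─────┐
│A    │ │     │
│ ┌─┐ │ │ ╶─┐ │
│↓│ │ │ │   │ │
│ │ ╵ ╵ ├─╴ ├─┤
│↓│     │   │ │
│ ├─────┘ ┌─┘ │
│↓│       │↓ ↰│
│ │ ┌─────┘ ╷ │
│↓│ │B ← ← ↲│↑│
│ ╵ ├───┐ ┌─┘ │
│↓  │↱ ↓│ │↱ ↑│
│ ╶─┘ ╷ └─┘ ╷ │
│↳ → ↑│↳ → ↑│ │
└─────┴─────┴─┘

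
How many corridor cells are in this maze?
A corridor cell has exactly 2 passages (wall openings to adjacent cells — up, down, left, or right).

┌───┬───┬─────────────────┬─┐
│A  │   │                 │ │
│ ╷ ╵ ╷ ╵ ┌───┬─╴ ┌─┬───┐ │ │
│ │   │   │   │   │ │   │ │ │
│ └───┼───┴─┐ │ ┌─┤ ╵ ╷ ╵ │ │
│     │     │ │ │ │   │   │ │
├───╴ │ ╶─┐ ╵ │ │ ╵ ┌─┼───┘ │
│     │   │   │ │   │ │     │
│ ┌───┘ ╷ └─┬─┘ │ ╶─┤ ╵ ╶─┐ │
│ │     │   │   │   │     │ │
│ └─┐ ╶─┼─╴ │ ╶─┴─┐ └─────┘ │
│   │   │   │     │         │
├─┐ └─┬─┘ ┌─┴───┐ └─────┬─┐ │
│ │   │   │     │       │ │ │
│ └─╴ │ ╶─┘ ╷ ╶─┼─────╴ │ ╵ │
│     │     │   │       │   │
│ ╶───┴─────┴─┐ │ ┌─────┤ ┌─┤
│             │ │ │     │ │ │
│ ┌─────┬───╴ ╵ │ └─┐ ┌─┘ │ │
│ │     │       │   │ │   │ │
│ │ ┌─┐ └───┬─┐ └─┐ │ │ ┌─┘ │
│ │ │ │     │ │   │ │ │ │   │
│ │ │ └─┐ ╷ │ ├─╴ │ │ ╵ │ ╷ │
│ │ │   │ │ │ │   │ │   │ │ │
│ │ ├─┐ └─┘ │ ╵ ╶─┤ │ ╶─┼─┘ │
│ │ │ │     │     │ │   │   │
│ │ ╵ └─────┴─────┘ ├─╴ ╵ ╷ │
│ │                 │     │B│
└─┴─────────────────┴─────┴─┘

Counting cells with exactly 2 passages:
Total corridor cells: 150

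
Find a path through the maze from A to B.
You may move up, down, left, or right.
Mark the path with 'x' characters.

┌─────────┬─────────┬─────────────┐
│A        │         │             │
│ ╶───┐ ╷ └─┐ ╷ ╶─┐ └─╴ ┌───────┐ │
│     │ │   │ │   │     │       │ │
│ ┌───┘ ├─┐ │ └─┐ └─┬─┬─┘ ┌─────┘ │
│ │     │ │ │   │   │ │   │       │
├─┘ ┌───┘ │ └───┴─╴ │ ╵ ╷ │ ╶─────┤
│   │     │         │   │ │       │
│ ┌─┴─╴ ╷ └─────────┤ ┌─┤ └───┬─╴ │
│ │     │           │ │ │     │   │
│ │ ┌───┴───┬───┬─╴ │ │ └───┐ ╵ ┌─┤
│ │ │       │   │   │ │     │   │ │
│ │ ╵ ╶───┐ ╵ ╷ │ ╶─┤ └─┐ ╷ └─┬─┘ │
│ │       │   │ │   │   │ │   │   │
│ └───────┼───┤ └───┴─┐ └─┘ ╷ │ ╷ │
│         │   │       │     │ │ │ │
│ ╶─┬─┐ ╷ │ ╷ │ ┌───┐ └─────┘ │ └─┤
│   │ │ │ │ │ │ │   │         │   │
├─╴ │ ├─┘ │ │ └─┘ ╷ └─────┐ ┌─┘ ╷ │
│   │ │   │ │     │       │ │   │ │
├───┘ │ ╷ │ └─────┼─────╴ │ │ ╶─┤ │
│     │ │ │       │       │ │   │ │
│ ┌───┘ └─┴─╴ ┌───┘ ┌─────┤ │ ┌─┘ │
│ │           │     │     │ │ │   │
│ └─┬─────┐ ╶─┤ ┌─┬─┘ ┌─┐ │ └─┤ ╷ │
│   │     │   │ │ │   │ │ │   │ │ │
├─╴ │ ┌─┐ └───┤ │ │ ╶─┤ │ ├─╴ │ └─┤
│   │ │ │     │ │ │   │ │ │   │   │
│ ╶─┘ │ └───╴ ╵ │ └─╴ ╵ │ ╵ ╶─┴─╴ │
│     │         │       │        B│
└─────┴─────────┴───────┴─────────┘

Finding the shortest path through the maze:
Path length: 72 steps
Directions: right → right → right → right → down → right → down → down → right → right → right → right → up → left → up → left → up → right → right → down → right → right → up → right → right → right → right → right → down → down → left → left → left → down → right → right → right → down → left → down → left → up → left → left → up → up → left → down → left → down → down → down → right → down → right → right → up → right → down → down → left → down → down → down → down → right → down → left → down → right → right → right

Solution:

┌─────────┬─────────┬─────────────┐
│A x x x x│    x x x│  x x x x x x│
│ ╶───┐ ╷ └─┐ ╷ ╶─┐ └─╴ ┌───────┐ │
│     │ │x x│ │x x│x x x│       │x│
│ ┌───┘ ├─┐ │ └─┐ └─┬─┬─┘ ┌─────┘ │
│ │     │ │x│   │x x│ │x x│x x x x│
├─┘ ┌───┘ │ └───┴─╴ │ ╵ ╷ │ ╶─────┤
│   │     │x x x x x│x x│x│x x x x│
│ ┌─┴─╴ ╷ └─────────┤ ┌─┤ └───┬─╴ │
│ │     │           │x│ │x x x│x x│
│ │ ┌───┴───┬───┬─╴ │ │ └───┐ ╵ ┌─┤
│ │ │       │   │   │x│     │x x│ │
│ │ ╵ ╶───┐ ╵ ╷ │ ╶─┤ └─┐ ╷ └─┬─┘ │
│ │       │   │ │   │x x│ │x x│   │
│ └───────┼───┤ └───┴─┐ └─┘ ╷ │ ╷ │
│         │   │       │x x x│x│ │ │
│ ╶─┬─┐ ╷ │ ╷ │ ┌───┐ └─────┘ │ └─┤
│   │ │ │ │ │ │ │   │      x x│   │
├─╴ │ ├─┘ │ │ └─┘ ╷ └─────┐ ┌─┘ ╷ │
│   │ │   │ │     │       │x│   │ │
├───┘ │ ╷ │ └─────┼─────╴ │ │ ╶─┤ │
│     │ │ │       │       │x│   │ │
│ ┌───┘ └─┴─╴ ┌───┘ ┌─────┤ │ ┌─┘ │
│ │           │     │     │x│ │   │
│ └─┬─────┐ ╶─┤ ┌─┬─┘ ┌─┐ │ └─┤ ╷ │
│   │     │   │ │ │   │ │ │x x│ │ │
├─╴ │ ┌─┐ └───┤ │ │ ╶─┤ │ ├─╴ │ └─┤
│   │ │ │     │ │ │   │ │ │x x│   │
│ ╶─┘ │ └───╴ ╵ │ └─╴ ╵ │ ╵ ╶─┴─╴ │
│     │         │       │  x x x B│
└─────┴─────────┴───────┴─────────┘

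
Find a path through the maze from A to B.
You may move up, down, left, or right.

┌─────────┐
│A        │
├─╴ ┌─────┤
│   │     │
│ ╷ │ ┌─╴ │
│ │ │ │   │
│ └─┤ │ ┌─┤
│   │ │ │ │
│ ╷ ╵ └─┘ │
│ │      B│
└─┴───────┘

Finding the shortest path through the maze:
Path length: 10 steps
Directions: right → down → left → down → down → right → down → right → right → right

Solution:

┌─────────┐
│A ↓      │
├─╴ ┌─────┤
│↓ ↲│     │
│ ╷ │ ┌─╴ │
│↓│ │ │   │
│ └─┤ │ ┌─┤
│↳ ↓│ │ │ │
│ ╷ ╵ └─┘ │
│ │↳ → → B│
└─┴───────┘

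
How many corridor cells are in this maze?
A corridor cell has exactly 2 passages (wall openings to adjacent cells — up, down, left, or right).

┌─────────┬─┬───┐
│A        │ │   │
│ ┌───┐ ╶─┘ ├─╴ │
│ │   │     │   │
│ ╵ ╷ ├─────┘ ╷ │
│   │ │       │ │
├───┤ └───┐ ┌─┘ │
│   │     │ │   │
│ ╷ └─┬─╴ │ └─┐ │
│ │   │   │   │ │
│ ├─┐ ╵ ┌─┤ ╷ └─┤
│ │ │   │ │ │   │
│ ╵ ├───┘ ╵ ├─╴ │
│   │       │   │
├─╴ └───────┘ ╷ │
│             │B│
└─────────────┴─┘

Counting cells with exactly 2 passages:
Total corridor cells: 44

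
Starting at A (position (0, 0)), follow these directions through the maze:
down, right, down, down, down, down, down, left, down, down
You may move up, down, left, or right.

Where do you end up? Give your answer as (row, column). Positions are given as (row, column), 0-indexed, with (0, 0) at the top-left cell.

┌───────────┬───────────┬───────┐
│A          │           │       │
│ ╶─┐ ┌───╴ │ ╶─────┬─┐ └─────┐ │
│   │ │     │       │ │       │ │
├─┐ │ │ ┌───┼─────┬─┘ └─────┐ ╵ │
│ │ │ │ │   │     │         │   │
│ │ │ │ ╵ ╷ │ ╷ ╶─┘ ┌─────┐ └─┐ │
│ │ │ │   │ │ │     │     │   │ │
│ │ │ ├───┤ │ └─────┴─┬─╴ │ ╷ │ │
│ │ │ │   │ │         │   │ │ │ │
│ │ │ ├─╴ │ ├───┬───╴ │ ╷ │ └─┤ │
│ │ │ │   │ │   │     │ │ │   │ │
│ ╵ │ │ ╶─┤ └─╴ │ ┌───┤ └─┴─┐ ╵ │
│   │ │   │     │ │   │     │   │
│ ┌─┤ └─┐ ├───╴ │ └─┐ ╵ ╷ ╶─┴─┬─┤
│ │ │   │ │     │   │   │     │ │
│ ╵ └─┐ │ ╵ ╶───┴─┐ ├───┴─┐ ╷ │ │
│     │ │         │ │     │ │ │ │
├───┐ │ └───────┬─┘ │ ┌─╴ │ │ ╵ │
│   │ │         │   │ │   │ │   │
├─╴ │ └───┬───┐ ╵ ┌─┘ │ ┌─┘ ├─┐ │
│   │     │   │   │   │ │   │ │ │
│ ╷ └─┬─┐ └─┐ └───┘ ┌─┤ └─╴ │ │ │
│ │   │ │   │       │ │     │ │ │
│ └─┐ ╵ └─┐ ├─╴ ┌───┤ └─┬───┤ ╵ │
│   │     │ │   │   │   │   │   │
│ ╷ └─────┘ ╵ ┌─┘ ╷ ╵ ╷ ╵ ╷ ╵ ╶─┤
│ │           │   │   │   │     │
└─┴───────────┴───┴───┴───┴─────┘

Following directions step by step:
Start: (0, 0)
  down: (0, 0) → (1, 0)
  right: (1, 0) → (1, 1)
  down: (1, 1) → (2, 1)
  down: (2, 1) → (3, 1)
  down: (3, 1) → (4, 1)
  down: (4, 1) → (5, 1)
  down: (5, 1) → (6, 1)
  left: (6, 1) → (6, 0)
  down: (6, 0) → (7, 0)
  down: (7, 0) → (8, 0)
Final position: (8, 0)

Path taken:

┌───────────┬───────────┬───────┐
│A          │           │       │
│ ╶─┐ ┌───╴ │ ╶─────┬─┐ └─────┐ │
│↳ ↓│ │     │       │ │       │ │
├─┐ │ │ ┌───┼─────┬─┘ └─────┐ ╵ │
│ │↓│ │ │   │     │         │   │
│ │ │ │ ╵ ╷ │ ╷ ╶─┘ ┌─────┐ └─┐ │
│ │↓│ │   │ │ │     │     │   │ │
│ │ │ ├───┤ │ └─────┴─┬─╴ │ ╷ │ │
│ │↓│ │   │ │         │   │ │ │ │
│ │ │ ├─╴ │ ├───┬───╴ │ ╷ │ └─┤ │
│ │↓│ │   │ │   │     │ │ │   │ │
│ ╵ │ │ ╶─┤ └─╴ │ ┌───┤ └─┴─┐ ╵ │
│↓ ↲│ │   │     │ │   │     │   │
│ ┌─┤ └─┐ ├───╴ │ └─┐ ╵ ╷ ╶─┴─┬─┤
│↓│ │   │ │     │   │   │     │ │
│ ╵ └─┐ │ ╵ ╶───┴─┐ ├───┴─┐ ╷ │ │
│B    │ │         │ │     │ │ │ │
├───┐ │ └───────┬─┘ │ ┌─╴ │ │ ╵ │
│   │ │         │   │ │   │ │   │
├─╴ │ └───┬───┐ ╵ ┌─┘ │ ┌─┘ ├─┐ │
│   │     │   │   │   │ │   │ │ │
│ ╷ └─┬─┐ └─┐ └───┘ ┌─┤ └─╴ │ │ │
│ │   │ │   │       │ │     │ │ │
│ └─┐ ╵ └─┐ ├─╴ ┌───┤ └─┬───┤ ╵ │
│   │     │ │   │   │   │   │   │
│ ╷ └─────┘ ╵ ┌─┘ ╷ ╵ ╷ ╵ ╷ ╵ ╶─┤
│ │           │   │   │   │     │
└─┴───────────┴───┴───┴───┴─────┘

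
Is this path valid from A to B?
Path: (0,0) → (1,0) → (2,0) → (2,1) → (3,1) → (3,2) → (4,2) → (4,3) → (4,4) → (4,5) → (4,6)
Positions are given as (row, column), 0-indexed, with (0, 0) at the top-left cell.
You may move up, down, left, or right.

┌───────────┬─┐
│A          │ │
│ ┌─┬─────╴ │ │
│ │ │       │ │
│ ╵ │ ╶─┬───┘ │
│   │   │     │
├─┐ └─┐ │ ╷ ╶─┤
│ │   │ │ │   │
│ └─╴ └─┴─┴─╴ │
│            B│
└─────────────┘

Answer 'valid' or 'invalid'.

Checking path validity:
Result: All consecutive moves are passable.

valid

Correct solution:

┌───────────┬─┐
│A          │ │
│ ┌─┬─────╴ │ │
│↓│ │       │ │
│ ╵ │ ╶─┬───┘ │
│↳ ↓│   │     │
├─┐ └─┐ │ ╷ ╶─┤
│ │↳ ↓│ │ │   │
│ └─╴ └─┴─┴─╴ │
│    ↳ → → → B│
└─────────────┘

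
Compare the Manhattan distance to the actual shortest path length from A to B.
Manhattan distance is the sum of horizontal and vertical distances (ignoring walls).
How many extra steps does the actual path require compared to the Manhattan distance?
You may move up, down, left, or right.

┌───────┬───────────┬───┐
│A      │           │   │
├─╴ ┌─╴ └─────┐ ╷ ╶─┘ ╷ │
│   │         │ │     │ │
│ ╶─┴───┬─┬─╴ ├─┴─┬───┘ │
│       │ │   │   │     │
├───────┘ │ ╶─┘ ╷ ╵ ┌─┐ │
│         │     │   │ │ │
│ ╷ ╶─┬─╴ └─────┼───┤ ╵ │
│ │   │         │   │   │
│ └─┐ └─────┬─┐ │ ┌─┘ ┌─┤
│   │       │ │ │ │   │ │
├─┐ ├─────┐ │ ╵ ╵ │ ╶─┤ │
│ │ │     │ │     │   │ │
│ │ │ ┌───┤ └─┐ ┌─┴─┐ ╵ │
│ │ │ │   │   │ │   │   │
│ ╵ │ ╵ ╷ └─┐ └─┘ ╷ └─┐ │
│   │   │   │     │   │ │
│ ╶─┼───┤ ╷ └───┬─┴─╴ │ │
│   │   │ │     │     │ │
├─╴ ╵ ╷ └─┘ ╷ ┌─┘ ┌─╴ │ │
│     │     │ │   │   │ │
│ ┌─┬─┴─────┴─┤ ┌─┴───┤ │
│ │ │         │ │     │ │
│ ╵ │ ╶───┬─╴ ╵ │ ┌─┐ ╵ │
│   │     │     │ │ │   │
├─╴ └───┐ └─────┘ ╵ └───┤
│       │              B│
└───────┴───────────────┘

Manhattan distance: |13 - 0| + |11 - 0| = 24
Actual path length: 42
Extra steps: 42 - 24 = 18

Solution:

┌───────┬───────────┬───┐
│A → → ↓│           │   │
├─╴ ┌─╴ └─────┐ ╷ ╶─┘ ╷ │
│   │  ↳ → → ↓│ │     │ │
│ ╶─┴───┬─┬─╴ ├─┴─┬───┘ │
│       │ │↓ ↲│↱ ↓│↱ → ↓│
├───────┘ │ ╶─┘ ╷ ╵ ┌─┐ │
│         │↳ → ↑│↳ ↑│ │↓│
│ ╷ ╶─┬─╴ └─────┼───┤ ╵ │
│ │   │         │   │↓ ↲│
│ └─┐ └─────┬─┐ │ ┌─┘ ┌─┤
│   │       │ │ │ │↓ ↲│ │
├─┐ ├─────┐ │ ╵ ╵ │ ╶─┤ │
│ │ │     │ │     │↳ ↓│ │
│ │ │ ┌───┤ └─┐ ┌─┴─┐ ╵ │
│ │ │ │   │   │ │   │↳ ↓│
│ ╵ │ ╵ ╷ └─┐ └─┘ ╷ └─┐ │
│   │   │   │     │   │↓│
│ ╶─┼───┤ ╷ └───┬─┴─╴ │ │
│   │   │ │     │     │↓│
├─╴ ╵ ╷ └─┘ ╷ ┌─┘ ┌─╴ │ │
│     │     │ │   │   │↓│
│ ┌─┬─┴─────┴─┤ ┌─┴───┤ │
│ │ │         │ │↓ ← ↰│↓│
│ ╵ │ ╶───┬─╴ ╵ │ ┌─┐ ╵ │
│   │     │     │↓│ │↑ ↲│
├─╴ └───┐ └─────┘ ╵ └───┤
│       │        ↳ → → B│
└───────┴───────────────┘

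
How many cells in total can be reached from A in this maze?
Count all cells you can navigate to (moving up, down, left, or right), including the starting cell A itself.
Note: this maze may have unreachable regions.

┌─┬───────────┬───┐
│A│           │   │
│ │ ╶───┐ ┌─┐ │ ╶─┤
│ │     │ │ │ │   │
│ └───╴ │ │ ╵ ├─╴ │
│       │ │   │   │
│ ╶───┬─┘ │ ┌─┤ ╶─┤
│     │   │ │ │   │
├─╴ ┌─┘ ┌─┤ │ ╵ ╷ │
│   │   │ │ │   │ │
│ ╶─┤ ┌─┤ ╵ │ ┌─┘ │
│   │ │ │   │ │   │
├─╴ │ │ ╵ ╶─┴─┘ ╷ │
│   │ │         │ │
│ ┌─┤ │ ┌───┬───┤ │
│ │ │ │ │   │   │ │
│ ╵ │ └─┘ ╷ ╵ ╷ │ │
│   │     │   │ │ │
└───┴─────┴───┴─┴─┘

Using BFS/flood-fill to find all reachable cells from A:
Maze size: 9 × 9 = 81 total cells
All cells are reachable — the maze is fully connected.
Reachable cells: 81

Reachable region (· marks reachable cells):

┌─┬───────────┬───┐
│A│· · · · · ·│· ·│
│ │ ╶───┐ ┌─┐ │ ╶─┤
│·│· · ·│·│·│·│· ·│
│ └───╴ │ │ ╵ ├─╴ │
│· · · ·│·│· ·│· ·│
│ ╶───┬─┘ │ ┌─┤ ╶─┤
│· · ·│· ·│·│·│· ·│
├─╴ ┌─┘ ┌─┤ │ ╵ ╷ │
│· ·│· ·│·│·│· ·│·│
│ ╶─┤ ┌─┤ ╵ │ ┌─┘ │
│· ·│·│·│· ·│·│· ·│
├─╴ │ │ ╵ ╶─┴─┘ ╷ │
│· ·│·│· · · · ·│·│
│ ┌─┤ │ ┌───┬───┤ │
│·│·│·│·│· ·│· ·│·│
│ ╵ │ └─┘ ╷ ╵ ╷ │ │
│· ·│· · ·│· ·│·│·│
└───┴─────┴───┴─┴─┘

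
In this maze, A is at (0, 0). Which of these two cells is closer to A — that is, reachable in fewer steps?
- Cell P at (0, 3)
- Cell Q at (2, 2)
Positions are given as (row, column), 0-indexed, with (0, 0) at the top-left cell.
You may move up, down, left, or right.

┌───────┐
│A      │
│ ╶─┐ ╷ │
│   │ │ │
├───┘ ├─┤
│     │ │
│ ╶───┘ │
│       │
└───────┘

Shortest path A → P at (0, 3): 3 steps
Shortest path A → Q at (2, 2): 4 steps

P is closer (3 steps vs 4 steps).

Path to P:

┌───────┐
│A → → P│
│ ╶─┐ ╷ │
│   │ │ │
├───┘ ├─┤
│     │ │
│ ╶───┘ │
│       │
└───────┘

Path to Q:

┌───────┐
│A → ↓  │
│ ╶─┐ ╷ │
│   │↓│ │
├───┘ ├─┤
│    Q│ │
│ ╶───┘ │
│       │
└───────┘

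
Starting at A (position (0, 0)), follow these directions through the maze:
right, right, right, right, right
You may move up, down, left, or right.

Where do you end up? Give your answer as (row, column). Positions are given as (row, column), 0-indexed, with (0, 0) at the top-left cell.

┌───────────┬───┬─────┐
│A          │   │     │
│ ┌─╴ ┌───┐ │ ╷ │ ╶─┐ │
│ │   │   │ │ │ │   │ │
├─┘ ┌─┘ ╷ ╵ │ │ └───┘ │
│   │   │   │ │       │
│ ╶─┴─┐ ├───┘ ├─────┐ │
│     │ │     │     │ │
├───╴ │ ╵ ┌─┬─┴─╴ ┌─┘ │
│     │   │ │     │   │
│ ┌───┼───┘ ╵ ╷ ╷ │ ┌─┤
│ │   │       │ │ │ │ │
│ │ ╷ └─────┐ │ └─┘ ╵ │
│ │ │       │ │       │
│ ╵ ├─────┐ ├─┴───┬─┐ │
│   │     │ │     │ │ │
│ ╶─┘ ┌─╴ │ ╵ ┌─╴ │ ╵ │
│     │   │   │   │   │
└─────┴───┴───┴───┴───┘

Following directions step by step:
Start: (0, 0)
  right: (0, 0) → (0, 1)
  right: (0, 1) → (0, 2)
  right: (0, 2) → (0, 3)
  right: (0, 3) → (0, 4)
  right: (0, 4) → (0, 5)
Final position: (0, 5)

Path taken:

┌───────────┬───┬─────┐
│A → → → → B│   │     │
│ ┌─╴ ┌───┐ │ ╷ │ ╶─┐ │
│ │   │   │ │ │ │   │ │
├─┘ ┌─┘ ╷ ╵ │ │ └───┘ │
│   │   │   │ │       │
│ ╶─┴─┐ ├───┘ ├─────┐ │
│     │ │     │     │ │
├───╴ │ ╵ ┌─┬─┴─╴ ┌─┘ │
│     │   │ │     │   │
│ ┌───┼───┘ ╵ ╷ ╷ │ ┌─┤
│ │   │       │ │ │ │ │
│ │ ╷ └─────┐ │ └─┘ ╵ │
│ │ │       │ │       │
│ ╵ ├─────┐ ├─┴───┬─┐ │
│   │     │ │     │ │ │
│ ╶─┘ ┌─╴ │ ╵ ┌─╴ │ ╵ │
│     │   │   │   │   │
└─────┴───┴───┴───┴───┘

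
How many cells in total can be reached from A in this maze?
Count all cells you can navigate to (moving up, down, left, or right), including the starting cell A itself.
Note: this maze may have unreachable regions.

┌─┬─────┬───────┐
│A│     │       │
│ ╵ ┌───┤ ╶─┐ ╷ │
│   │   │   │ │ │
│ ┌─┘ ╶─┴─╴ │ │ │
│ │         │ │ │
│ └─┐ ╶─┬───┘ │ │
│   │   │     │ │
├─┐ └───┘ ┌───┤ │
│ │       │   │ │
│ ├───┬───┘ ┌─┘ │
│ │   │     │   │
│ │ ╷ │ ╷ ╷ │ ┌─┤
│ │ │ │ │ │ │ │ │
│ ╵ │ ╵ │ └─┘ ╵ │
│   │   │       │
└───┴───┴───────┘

Using BFS/flood-fill to find all reachable cells from A:
Maze size: 8 × 8 = 64 total cells
All cells are reachable — the maze is fully connected.
Reachable cells: 64

Reachable region (· marks reachable cells):

┌─┬─────┬───────┐
│A│· · ·│· · · ·│
│ ╵ ┌───┤ ╶─┐ ╷ │
│· ·│· ·│· ·│·│·│
│ ┌─┘ ╶─┴─╴ │ │ │
│·│· · · · ·│·│·│
│ └─┐ ╶─┬───┘ │ │
│· ·│· ·│· · ·│·│
├─┐ └───┘ ┌───┤ │
│·│· · · ·│· ·│·│
│ ├───┬───┘ ┌─┘ │
│·│· ·│· · ·│· ·│
│ │ ╷ │ ╷ ╷ │ ┌─┤
│·│·│·│·│·│·│·│·│
│ ╵ │ ╵ │ └─┘ ╵ │
│· ·│· ·│· · · ·│
└───┴───┴───────┘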